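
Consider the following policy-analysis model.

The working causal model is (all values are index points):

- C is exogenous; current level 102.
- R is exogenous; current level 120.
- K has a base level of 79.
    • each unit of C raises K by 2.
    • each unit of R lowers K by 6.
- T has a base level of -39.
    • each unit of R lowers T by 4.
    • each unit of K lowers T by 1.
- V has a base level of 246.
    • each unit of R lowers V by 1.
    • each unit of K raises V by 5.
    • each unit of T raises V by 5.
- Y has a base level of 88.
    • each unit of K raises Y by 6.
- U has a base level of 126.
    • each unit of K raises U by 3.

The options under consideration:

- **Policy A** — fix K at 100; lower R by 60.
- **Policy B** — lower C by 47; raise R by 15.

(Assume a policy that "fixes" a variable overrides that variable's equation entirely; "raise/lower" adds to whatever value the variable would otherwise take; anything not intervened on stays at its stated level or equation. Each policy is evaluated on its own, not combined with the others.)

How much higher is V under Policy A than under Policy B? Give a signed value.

Policy A (K := 100, R − 60):
  C = 102
  R = 120 − 60 = 60
  K = 100
  T = -39 − 4·60 − 100 = -379
  V = 246 − 60 + 5·100 + 5·(-379) = -1209
Policy B (C − 47, R + 15):
  C = 102 − 47 = 55
  R = 120 + 15 = 135
  K = 79 + 2·55 − 6·135 = -621
  T = -39 − 4·135 − (-621) = 42
  V = 246 − 135 + 5·(-621) + 5·42 = -2784
V: -1209 − (-2784) = 1575

1575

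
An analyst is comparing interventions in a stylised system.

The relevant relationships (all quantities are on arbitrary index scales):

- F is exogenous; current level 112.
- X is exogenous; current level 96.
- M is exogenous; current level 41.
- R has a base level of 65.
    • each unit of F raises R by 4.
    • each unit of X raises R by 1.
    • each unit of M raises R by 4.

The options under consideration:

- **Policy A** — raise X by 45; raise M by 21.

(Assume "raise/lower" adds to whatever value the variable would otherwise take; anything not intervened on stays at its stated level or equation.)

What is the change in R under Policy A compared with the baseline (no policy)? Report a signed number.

Baseline:
  F = 112
  X = 96
  M = 41
  R = 65 + 4·112 + 96 + 4·41 = 773
Policy A (X + 45, M + 21):
  F = 112
  X = 96 + 45 = 141
  M = 41 + 21 = 62
  R = 65 + 4·112 + 141 + 4·62 = 902
Change in R: 902 − 773 = 129

129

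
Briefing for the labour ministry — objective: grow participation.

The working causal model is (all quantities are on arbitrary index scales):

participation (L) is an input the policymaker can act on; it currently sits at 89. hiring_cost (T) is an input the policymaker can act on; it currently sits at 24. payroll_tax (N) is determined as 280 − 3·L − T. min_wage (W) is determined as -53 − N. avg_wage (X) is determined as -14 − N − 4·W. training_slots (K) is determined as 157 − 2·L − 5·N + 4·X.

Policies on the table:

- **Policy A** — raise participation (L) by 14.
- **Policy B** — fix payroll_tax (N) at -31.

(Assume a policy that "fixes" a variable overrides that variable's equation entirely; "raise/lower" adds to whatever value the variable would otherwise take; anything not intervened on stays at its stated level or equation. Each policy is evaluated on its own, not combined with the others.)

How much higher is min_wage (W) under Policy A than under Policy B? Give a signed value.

Policy A (L + 14):
  L = 89 + 14 = 103
  T = 24
  N = 280 − 3·103 − 24 = -53
  W = -53 − (-53) = 0
Policy B (N := -31):
  L = 89
  T = 24
  N = -31
  W = -53 − (-31) = -22
W: 0 − (-22) = 22

22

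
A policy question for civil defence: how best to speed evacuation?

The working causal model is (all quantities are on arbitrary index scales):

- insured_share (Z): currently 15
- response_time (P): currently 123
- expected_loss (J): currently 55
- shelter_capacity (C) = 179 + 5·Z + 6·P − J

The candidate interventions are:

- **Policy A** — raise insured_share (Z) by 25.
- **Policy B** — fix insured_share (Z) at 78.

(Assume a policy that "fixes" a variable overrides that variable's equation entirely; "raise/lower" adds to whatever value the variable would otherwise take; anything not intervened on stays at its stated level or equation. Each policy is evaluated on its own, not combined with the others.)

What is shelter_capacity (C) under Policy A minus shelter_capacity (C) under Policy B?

Policy A (Z + 25):
  Z = 15 + 25 = 40
  P = 123
  J = 55
  C = 179 + 5·40 + 6·123 − 55 = 1062
Policy B (Z := 78):
  Z = 78
  P = 123
  J = 55
  C = 179 + 5·78 + 6·123 − 55 = 1252
C: 1062 − 1252 = -190

-190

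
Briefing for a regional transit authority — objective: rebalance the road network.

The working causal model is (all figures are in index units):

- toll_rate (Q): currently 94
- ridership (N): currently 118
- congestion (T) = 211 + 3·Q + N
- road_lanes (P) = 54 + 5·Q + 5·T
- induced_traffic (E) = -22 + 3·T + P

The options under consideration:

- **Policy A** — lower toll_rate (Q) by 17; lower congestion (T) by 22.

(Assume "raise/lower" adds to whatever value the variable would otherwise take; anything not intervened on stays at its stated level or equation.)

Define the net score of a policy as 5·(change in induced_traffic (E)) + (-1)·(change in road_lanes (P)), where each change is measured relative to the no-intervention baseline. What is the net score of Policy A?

-2895

Baseline:
  Q = 94
  N = 118
  T = 211 + 3·94 + 118 = 611
  P = 54 + 5·94 + 5·611 = 3579
  E = -22 + 3·611 + 3579 = 5390
Policy A (Q − 17, T − 22):
  Q = 94 − 17 = 77
  N = 118
  T = 211 + 3·77 + 118 (−22 from intervention) = 538
  P = 54 + 5·77 + 5·538 = 3129
  E = -22 + 3·538 + 3129 = 4721
ΔE = 4721 − 5390 = -669; ΔP = 3129 − 3579 = -450
Score = 5·(-669) + (-1)·(-450) = -2895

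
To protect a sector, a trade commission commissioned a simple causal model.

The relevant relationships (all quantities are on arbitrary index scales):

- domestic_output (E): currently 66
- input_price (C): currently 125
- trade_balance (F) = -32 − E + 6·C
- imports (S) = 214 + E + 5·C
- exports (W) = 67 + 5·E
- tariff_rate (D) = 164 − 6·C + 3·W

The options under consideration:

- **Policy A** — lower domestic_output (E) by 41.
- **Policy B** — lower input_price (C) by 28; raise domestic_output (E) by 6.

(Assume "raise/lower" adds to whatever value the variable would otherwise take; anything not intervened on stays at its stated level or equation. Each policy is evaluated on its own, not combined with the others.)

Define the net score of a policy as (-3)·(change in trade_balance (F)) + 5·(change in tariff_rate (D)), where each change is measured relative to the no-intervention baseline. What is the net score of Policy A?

-3198

Baseline:
  E = 66
  C = 125
  F = -32 − 66 + 6·125 = 652
  W = 67 + 5·66 = 397
  D = 164 − 6·125 + 3·397 = 605
Policy A (E − 41):
  E = 66 − 41 = 25
  C = 125
  F = -32 − 25 + 6·125 = 693
  W = 67 + 5·25 = 192
  D = 164 − 6·125 + 3·192 = -10
ΔF = 693 − 652 = 41; ΔD = -10 − 605 = -615
Score = (-3)·41 + 5·(-615) = -3198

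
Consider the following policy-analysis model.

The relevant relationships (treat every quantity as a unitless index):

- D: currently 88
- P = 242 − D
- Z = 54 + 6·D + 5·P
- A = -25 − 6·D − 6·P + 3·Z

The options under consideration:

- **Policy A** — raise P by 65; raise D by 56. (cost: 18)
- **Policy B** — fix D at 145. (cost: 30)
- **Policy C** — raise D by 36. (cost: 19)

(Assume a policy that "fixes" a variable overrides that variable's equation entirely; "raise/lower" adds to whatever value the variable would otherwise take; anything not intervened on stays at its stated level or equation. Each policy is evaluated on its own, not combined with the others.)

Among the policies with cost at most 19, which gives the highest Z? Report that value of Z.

1733

Policy A (P + 65, D + 56):
  D = 88 + 56 = 144
  P = 242 − 144 (+65 from intervention) = 163
  Z = 54 + 6·144 + 5·163 = 1733
Policy C (D + 36):
  D = 88 + 36 = 124
  P = 242 − 124 = 118
  Z = 54 + 6·124 + 5·118 = 1388
Comparing — Policy A: Z=1733, Policy C: Z=1388. Highest is 1733 (Policy A).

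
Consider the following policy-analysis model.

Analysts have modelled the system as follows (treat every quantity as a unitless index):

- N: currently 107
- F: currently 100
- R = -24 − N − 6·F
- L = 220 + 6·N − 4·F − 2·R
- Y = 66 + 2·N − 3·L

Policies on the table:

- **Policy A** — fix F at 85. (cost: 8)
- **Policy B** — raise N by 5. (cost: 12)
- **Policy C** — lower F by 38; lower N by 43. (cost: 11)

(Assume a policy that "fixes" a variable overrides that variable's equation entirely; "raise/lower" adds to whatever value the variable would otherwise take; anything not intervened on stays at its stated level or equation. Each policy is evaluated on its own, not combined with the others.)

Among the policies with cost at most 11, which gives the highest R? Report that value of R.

-460

Policy A (F := 85):
  N = 107
  F = 85
  R = -24 − 107 − 6·85 = -641
Policy C (F − 38, N − 43):
  N = 107 − 43 = 64
  F = 100 − 38 = 62
  R = -24 − 64 − 6·62 = -460
Comparing — Policy A: R=-641, Policy C: R=-460. Highest is -460 (Policy C).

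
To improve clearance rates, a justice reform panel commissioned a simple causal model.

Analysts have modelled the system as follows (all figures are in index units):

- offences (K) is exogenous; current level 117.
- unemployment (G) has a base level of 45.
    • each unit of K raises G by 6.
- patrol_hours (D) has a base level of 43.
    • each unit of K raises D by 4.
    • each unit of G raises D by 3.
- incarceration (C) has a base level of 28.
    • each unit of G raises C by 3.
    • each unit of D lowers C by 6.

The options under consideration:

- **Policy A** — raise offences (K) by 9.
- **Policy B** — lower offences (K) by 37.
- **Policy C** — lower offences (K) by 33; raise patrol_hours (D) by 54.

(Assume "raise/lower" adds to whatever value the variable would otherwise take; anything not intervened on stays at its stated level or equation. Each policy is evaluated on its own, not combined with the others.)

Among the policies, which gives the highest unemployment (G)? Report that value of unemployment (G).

801

Policy A (K + 9):
  K = 117 + 9 = 126
  G = 45 + 6·126 = 801
Policy B (K − 37):
  K = 117 − 37 = 80
  G = 45 + 6·80 = 525
Policy C (K − 33, D + 54):
  K = 117 − 33 = 84
  G = 45 + 6·84 = 549
Comparing — Policy A: G=801, Policy B: G=525, Policy C: G=549. Highest is 801 (Policy A).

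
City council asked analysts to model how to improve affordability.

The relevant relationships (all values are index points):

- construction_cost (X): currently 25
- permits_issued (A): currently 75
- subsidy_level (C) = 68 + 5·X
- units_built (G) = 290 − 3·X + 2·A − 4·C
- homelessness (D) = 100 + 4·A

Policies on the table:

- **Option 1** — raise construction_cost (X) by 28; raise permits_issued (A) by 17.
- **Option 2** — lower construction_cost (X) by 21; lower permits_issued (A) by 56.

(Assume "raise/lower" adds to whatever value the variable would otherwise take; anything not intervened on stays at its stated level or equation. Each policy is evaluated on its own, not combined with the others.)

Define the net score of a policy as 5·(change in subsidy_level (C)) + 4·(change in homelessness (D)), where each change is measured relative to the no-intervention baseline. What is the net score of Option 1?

Baseline:
  X = 25
  A = 75
  C = 68 + 5·25 = 193
  D = 100 + 4·75 = 400
Option 1 (X + 28, A + 17):
  X = 25 + 28 = 53
  A = 75 + 17 = 92
  C = 68 + 5·53 = 333
  D = 100 + 4·92 = 468
ΔC = 333 − 193 = 140; ΔD = 468 − 400 = 68
Score = 5·140 + 4·68 = 972

972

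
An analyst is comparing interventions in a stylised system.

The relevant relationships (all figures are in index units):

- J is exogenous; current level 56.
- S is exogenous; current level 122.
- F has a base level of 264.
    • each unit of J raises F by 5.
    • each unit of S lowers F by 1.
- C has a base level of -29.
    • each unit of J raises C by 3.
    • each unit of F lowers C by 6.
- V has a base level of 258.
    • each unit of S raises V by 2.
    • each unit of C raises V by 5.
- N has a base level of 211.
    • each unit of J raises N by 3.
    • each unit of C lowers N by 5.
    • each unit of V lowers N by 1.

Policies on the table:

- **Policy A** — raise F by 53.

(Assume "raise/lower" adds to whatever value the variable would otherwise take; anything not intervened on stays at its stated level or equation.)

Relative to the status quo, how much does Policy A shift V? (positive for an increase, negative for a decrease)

-1590

Baseline:
  J = 56
  S = 122
  F = 264 + 5·56 − 122 = 422
  C = -29 + 3·56 − 6·422 = -2393
  V = 258 + 2·122 + 5·(-2393) = -11463
Policy A (F + 53):
  J = 56
  S = 122
  F = 264 + 5·56 − 122 (+53 from intervention) = 475
  C = -29 + 3·56 − 6·475 = -2711
  V = 258 + 2·122 + 5·(-2711) = -13053
Change in V: -13053 − (-11463) = -1590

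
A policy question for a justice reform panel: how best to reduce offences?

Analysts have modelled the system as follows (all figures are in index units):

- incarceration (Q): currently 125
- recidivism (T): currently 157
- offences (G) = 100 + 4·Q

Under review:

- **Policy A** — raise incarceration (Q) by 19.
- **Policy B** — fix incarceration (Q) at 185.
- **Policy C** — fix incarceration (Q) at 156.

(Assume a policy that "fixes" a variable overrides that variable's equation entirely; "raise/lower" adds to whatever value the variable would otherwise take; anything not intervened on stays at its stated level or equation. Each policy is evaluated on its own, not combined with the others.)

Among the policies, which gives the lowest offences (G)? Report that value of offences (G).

676

Policy A (Q + 19):
  Q = 125 + 19 = 144
  G = 100 + 4·144 = 676
Policy B (Q := 185):
  Q = 185
  G = 100 + 4·185 = 840
Policy C (Q := 156):
  Q = 156
  G = 100 + 4·156 = 724
Comparing — Policy A: G=676, Policy B: G=840, Policy C: G=724. Lowest is 676 (Policy A).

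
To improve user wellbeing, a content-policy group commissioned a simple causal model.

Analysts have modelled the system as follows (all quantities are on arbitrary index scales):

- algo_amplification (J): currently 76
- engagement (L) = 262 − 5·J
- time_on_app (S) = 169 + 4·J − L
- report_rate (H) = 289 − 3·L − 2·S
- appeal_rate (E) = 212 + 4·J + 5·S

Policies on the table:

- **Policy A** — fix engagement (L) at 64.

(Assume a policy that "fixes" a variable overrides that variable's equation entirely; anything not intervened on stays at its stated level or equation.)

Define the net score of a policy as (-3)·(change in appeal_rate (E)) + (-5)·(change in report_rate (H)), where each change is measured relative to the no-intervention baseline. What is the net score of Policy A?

Baseline:
  J = 76
  L = 262 − 5·76 = -118
  S = 169 + 4·76 − (-118) = 591
  H = 289 − 3·(-118) − 2·591 = -539
  E = 212 + 4·76 + 5·591 = 3471
Policy A (L := 64):
  J = 76
  L = 64
  S = 169 + 4·76 − 64 = 409
  H = 289 − 3·64 − 2·409 = -721
  E = 212 + 4·76 + 5·409 = 2561
ΔE = 2561 − 3471 = -910; ΔH = -721 − (-539) = -182
Score = (-3)·(-910) + (-5)·(-182) = 3640

3640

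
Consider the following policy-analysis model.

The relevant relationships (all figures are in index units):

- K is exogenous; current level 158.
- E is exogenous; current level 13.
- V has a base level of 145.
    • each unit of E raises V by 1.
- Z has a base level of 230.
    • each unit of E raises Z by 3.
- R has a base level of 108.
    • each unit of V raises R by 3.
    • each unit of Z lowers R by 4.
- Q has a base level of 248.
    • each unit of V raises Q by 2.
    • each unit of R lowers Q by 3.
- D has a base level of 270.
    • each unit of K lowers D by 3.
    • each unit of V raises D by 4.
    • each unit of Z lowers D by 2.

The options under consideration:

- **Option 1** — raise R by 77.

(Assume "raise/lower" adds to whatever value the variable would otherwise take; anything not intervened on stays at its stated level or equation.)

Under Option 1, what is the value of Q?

Option 1 (R + 77):
  E = 13
  V = 145 + 13 = 158
  Z = 230 + 3·13 = 269
  R = 108 + 3·158 − 4·269 (+77 from intervention) = -417
  Q = 248 + 2·158 − 3·(-417) = 1815

1815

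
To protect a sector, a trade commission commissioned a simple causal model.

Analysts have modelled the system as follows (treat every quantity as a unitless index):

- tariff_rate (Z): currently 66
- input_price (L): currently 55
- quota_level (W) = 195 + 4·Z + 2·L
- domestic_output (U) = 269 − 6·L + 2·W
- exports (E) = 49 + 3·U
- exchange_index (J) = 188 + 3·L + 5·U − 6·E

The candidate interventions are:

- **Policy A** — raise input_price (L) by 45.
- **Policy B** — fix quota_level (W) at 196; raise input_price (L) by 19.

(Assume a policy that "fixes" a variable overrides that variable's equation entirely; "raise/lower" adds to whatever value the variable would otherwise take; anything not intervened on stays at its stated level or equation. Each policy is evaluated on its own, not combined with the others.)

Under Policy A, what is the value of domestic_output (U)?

Policy A (L + 45):
  Z = 66
  L = 55 + 45 = 100
  W = 195 + 4·66 + 2·100 = 659
  U = 269 − 6·100 + 2·659 = 987

987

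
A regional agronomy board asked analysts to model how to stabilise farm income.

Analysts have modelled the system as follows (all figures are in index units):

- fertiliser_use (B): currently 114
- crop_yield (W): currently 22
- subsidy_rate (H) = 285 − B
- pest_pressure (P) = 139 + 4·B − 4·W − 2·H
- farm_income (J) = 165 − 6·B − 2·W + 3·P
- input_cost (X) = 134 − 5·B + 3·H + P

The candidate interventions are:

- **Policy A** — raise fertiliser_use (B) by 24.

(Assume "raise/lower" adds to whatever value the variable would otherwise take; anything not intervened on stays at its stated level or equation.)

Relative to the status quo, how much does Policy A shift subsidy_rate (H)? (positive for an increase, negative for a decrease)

-24

Baseline:
  B = 114
  H = 285 − 114 = 171
Policy A (B + 24):
  B = 114 + 24 = 138
  H = 285 − 138 = 147
Change in H: 147 − 171 = -24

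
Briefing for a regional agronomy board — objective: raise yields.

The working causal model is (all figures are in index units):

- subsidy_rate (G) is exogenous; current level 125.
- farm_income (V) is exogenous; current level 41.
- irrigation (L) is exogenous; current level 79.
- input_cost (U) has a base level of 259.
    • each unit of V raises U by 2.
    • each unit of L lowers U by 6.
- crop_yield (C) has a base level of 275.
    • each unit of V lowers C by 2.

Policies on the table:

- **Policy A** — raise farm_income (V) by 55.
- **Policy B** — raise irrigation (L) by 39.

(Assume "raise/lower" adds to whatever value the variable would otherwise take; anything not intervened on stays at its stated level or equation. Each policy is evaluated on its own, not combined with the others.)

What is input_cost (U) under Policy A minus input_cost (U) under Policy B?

344

Policy A (V + 55):
  V = 41 + 55 = 96
  L = 79
  U = 259 + 2·96 − 6·79 = -23
Policy B (L + 39):
  V = 41
  L = 79 + 39 = 118
  U = 259 + 2·41 − 6·118 = -367
U: -23 − (-367) = 344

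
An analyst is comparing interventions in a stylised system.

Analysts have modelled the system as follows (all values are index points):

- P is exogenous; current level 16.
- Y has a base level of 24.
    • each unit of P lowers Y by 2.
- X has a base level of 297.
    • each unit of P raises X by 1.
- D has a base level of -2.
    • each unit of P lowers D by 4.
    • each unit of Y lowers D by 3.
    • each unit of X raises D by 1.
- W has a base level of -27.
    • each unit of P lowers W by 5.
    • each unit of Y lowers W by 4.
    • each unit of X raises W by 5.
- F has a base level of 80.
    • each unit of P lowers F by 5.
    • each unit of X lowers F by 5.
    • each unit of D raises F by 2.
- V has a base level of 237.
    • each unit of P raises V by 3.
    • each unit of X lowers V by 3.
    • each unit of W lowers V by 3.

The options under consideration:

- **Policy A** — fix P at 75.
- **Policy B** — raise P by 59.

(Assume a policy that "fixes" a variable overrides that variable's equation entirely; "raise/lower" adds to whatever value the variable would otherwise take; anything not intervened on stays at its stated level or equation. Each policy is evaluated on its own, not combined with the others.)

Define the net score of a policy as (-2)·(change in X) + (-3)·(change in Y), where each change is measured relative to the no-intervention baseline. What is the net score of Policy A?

236

Baseline:
  P = 16
  Y = 24 − 2·16 = -8
  X = 297 + 16 = 313
Policy A (P := 75):
  P = 75
  Y = 24 − 2·75 = -126
  X = 297 + 75 = 372
ΔX = 372 − 313 = 59; ΔY = -126 − (-8) = -118
Score = (-2)·59 + (-3)·(-118) = 236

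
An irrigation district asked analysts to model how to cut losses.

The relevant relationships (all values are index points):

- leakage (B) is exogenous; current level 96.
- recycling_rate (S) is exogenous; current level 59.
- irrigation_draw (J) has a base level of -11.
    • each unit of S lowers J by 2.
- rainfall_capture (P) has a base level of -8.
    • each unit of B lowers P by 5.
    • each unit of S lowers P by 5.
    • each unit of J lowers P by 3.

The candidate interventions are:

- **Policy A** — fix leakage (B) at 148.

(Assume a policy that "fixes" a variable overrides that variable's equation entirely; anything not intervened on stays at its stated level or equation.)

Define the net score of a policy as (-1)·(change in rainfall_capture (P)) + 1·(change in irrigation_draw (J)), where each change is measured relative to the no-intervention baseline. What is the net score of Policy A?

260

Baseline:
  B = 96
  S = 59
  J = -11 − 2·59 = -129
  P = -8 − 5·96 − 5·59 − 3·(-129) = -396
Policy A (B := 148):
  B = 148
  S = 59
  J = -11 − 2·59 = -129
  P = -8 − 5·148 − 5·59 − 3·(-129) = -656
ΔP = -656 − (-396) = -260; ΔJ = -129 − (-129) = 0
Score = (-1)·(-260) + 1·0 = 260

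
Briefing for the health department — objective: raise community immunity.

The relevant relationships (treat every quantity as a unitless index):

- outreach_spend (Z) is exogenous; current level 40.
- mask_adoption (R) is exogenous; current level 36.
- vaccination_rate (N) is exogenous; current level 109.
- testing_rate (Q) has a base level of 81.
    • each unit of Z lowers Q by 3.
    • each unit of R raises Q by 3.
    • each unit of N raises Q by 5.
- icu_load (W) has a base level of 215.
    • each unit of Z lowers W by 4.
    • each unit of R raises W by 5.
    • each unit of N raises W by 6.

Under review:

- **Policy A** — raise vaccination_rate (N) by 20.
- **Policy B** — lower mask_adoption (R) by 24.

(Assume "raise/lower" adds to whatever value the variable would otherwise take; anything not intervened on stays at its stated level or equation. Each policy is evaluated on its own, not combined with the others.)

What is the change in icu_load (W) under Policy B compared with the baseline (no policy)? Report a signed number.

Baseline:
  Z = 40
  R = 36
  N = 109
  W = 215 − 4·40 + 5·36 + 6·109 = 889
Policy B (R − 24):
  Z = 40
  R = 36 − 24 = 12
  N = 109
  W = 215 − 4·40 + 5·12 + 6·109 = 769
Change in W: 769 − 889 = -120

-120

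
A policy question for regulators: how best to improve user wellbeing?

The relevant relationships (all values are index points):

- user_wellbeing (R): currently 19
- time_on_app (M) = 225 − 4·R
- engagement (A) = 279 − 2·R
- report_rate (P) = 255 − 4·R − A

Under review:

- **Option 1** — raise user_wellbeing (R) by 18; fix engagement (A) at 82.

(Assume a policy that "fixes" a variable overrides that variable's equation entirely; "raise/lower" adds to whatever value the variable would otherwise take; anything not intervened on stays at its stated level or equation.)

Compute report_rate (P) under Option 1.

Option 1 (R + 18, A := 82):
  R = 19 + 18 = 37
  A = 82
  P = 255 − 4·37 − 82 = 25

25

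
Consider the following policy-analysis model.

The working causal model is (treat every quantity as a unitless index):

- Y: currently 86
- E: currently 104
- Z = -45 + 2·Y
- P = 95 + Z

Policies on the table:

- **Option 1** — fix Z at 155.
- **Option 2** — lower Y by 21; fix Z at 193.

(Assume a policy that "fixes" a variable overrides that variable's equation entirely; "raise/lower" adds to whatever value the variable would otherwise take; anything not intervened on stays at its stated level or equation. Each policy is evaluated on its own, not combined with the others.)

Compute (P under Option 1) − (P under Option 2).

-38

Option 1 (Z := 155):
  Y = 86
  Z = 155
  P = 95 + 155 = 250
Option 2 (Y − 21, Z := 193):
  Y = 86 − 21 = 65
  Z = 193
  P = 95 + 193 = 288
P: 250 − 288 = -38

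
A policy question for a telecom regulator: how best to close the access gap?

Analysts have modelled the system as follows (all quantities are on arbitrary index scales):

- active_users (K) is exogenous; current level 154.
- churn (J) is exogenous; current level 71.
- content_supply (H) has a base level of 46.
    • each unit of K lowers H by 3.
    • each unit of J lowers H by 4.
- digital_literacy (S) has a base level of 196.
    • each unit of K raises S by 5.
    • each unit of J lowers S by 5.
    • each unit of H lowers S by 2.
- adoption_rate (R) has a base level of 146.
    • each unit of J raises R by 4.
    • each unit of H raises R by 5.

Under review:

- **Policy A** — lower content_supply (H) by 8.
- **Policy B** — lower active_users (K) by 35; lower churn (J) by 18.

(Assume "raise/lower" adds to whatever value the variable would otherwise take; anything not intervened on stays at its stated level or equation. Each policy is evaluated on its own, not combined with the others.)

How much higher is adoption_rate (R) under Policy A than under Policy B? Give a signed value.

-853

Policy A (H − 8):
  K = 154
  J = 71
  H = 46 − 3·154 − 4·71 (−8 from intervention) = -708
  R = 146 + 4·71 + 5·(-708) = -3110
Policy B (K − 35, J − 18):
  K = 154 − 35 = 119
  J = 71 − 18 = 53
  H = 46 − 3·119 − 4·53 = -523
  R = 146 + 4·53 + 5·(-523) = -2257
R: -3110 − (-2257) = -853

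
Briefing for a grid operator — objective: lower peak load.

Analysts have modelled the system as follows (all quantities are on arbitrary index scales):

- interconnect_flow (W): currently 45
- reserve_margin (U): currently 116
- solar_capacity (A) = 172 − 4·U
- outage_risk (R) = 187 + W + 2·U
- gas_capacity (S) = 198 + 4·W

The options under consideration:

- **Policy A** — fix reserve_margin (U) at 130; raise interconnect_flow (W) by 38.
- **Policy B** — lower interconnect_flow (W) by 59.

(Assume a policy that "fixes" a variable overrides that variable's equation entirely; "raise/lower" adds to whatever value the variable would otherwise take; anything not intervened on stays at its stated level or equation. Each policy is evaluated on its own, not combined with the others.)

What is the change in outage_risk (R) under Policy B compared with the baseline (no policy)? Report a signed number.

Baseline:
  W = 45
  U = 116
  R = 187 + 45 + 2·116 = 464
Policy B (W − 59):
  W = 45 − 59 = -14
  U = 116
  R = 187 + (-14) + 2·116 = 405
Change in R: 405 − 464 = -59

-59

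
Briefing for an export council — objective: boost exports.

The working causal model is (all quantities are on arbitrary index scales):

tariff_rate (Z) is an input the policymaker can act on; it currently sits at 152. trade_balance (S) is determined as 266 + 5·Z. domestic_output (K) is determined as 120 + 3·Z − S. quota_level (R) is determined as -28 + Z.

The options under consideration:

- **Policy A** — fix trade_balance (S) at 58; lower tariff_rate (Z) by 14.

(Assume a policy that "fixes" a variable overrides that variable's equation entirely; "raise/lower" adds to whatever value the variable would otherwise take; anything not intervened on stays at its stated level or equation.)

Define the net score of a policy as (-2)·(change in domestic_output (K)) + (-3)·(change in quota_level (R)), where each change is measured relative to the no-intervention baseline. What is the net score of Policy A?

-1810

Baseline:
  Z = 152
  S = 266 + 5·152 = 1026
  K = 120 + 3·152 − 1026 = -450
  R = -28 + 152 = 124
Policy A (S := 58, Z − 14):
  Z = 152 − 14 = 138
  S = 58
  K = 120 + 3·138 − 58 = 476
  R = -28 + 138 = 110
ΔK = 476 − (-450) = 926; ΔR = 110 − 124 = -14
Score = (-2)·926 + (-3)·(-14) = -1810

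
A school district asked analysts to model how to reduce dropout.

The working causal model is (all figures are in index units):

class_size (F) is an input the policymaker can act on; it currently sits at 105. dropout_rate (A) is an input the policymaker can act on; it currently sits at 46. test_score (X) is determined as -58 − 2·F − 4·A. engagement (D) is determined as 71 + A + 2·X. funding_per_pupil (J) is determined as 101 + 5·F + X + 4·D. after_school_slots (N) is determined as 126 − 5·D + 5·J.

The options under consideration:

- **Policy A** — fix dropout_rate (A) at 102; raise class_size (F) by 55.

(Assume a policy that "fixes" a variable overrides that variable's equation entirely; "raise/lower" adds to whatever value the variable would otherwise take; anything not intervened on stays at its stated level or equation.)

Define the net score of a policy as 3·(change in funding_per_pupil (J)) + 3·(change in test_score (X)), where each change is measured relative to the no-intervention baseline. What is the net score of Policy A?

Baseline:
  F = 105
  A = 46
  X = -58 − 2·105 − 4·46 = -452
  D = 71 + 46 + 2·(-452) = -787
  J = 101 + 5·105 + (-452) + 4·(-787) = -2974
Policy A (A := 102, F + 55):
  F = 105 + 55 = 160
  A = 102
  X = -58 − 2·160 − 4·102 = -786
  D = 71 + 102 + 2·(-786) = -1399
  J = 101 + 5·160 + (-786) + 4·(-1399) = -5481
ΔJ = -5481 − (-2974) = -2507; ΔX = -786 − (-452) = -334
Score = 3·(-2507) + 3·(-334) = -8523

-8523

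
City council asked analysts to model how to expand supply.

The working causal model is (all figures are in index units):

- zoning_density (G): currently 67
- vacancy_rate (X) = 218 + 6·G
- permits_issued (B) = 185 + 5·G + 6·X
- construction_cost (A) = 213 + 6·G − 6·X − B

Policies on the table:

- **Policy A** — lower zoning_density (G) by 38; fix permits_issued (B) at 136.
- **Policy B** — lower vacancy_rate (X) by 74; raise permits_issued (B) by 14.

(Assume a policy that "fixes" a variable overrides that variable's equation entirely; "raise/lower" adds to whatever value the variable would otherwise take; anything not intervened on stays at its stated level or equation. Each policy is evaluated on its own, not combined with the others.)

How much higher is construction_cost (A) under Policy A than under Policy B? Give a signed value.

Policy A (G − 38, B := 136):
  G = 67 − 38 = 29
  X = 218 + 6·29 = 392
  B = 136
  A = 213 + 6·29 − 6·392 − 136 = -2101
Policy B (X − 74, B + 14):
  G = 67
  X = 218 + 6·67 (−74 from intervention) = 546
  B = 185 + 5·67 + 6·546 (+14 from intervention) = 3810
  A = 213 + 6·67 − 6·546 − 3810 = -6471
A: -2101 − (-6471) = 4370

4370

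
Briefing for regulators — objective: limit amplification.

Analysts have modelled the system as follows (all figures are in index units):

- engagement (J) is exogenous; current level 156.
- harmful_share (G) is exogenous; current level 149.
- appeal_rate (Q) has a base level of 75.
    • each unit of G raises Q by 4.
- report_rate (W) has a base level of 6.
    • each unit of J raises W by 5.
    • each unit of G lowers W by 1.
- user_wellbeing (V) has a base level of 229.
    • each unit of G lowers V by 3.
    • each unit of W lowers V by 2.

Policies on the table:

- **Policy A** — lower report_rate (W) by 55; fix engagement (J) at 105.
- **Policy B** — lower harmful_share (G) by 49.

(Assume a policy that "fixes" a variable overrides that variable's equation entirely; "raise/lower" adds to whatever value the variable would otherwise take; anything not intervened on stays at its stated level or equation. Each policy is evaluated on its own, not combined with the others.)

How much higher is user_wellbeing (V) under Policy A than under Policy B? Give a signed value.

Policy A (W − 55, J := 105):
  J = 105
  G = 149
  W = 6 + 5·105 − 149 (−55 from intervention) = 327
  V = 229 − 3·149 − 2·327 = -872
Policy B (G − 49):
  J = 156
  G = 149 − 49 = 100
  W = 6 + 5·156 − 100 = 686
  V = 229 − 3·100 − 2·686 = -1443
V: -872 − (-1443) = 571

571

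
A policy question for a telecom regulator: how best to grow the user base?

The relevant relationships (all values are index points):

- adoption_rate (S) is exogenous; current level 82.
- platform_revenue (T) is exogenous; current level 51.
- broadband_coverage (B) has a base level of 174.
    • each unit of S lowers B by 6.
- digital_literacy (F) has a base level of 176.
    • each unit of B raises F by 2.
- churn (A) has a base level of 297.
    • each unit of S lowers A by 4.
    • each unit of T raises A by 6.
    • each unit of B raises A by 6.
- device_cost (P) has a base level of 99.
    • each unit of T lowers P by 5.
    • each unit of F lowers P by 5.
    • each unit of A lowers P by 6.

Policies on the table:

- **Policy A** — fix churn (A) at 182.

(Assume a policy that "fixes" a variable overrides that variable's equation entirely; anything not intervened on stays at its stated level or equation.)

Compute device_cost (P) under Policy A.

1052

Policy A (A := 182):
  S = 82
  T = 51
  B = 174 − 6·82 = -318
  F = 176 + 2·(-318) = -460
  A = 182
  P = 99 − 5·51 − 5·(-460) − 6·182 = 1052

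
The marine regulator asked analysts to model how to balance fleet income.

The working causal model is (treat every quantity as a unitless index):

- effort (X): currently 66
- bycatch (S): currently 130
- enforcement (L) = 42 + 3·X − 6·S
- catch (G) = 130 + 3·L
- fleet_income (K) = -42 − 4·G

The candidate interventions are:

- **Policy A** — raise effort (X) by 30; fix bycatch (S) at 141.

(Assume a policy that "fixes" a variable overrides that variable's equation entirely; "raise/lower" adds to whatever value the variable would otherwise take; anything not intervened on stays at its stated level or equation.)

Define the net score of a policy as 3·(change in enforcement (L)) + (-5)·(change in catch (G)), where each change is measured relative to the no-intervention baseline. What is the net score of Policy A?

Baseline:
  X = 66
  S = 130
  L = 42 + 3·66 − 6·130 = -540
  G = 130 + 3·(-540) = -1490
Policy A (X + 30, S := 141):
  X = 66 + 30 = 96
  S = 141
  L = 42 + 3·96 − 6·141 = -516
  G = 130 + 3·(-516) = -1418
ΔL = -516 − (-540) = 24; ΔG = -1418 − (-1490) = 72
Score = 3·24 + (-5)·72 = -288

-288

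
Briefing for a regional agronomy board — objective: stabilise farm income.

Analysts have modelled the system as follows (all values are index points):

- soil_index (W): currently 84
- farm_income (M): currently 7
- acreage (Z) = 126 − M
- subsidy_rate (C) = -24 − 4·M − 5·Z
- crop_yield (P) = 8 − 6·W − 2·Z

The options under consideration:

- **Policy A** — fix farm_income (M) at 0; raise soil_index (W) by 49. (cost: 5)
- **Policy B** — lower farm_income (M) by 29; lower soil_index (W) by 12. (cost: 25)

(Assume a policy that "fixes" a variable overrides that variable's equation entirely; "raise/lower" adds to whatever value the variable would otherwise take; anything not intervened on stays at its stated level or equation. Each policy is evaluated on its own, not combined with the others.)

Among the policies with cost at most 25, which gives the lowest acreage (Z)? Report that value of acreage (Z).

Policy A (M := 0, W + 49):
  M = 0
  Z = 126 − 0 = 126
Policy B (M − 29, W − 12):
  M = 7 − 29 = -22
  Z = 126 − (-22) = 148
Comparing — Policy A: Z=126, Policy B: Z=148. Lowest is 126 (Policy A).

126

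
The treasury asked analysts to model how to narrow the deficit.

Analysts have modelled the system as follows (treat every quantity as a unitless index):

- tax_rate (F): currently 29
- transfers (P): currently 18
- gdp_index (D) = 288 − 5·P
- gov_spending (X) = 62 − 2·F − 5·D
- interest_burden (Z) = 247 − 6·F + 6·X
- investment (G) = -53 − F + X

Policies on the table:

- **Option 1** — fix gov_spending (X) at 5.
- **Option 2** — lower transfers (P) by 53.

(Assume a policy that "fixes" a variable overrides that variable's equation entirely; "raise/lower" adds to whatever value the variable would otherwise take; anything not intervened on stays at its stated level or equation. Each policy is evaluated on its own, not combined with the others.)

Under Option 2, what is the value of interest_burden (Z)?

-13793

Option 2 (P − 53):
  F = 29
  P = 18 − 53 = -35
  D = 288 − 5·(-35) = 463
  X = 62 − 2·29 − 5·463 = -2311
  Z = 247 − 6·29 + 6·(-2311) = -13793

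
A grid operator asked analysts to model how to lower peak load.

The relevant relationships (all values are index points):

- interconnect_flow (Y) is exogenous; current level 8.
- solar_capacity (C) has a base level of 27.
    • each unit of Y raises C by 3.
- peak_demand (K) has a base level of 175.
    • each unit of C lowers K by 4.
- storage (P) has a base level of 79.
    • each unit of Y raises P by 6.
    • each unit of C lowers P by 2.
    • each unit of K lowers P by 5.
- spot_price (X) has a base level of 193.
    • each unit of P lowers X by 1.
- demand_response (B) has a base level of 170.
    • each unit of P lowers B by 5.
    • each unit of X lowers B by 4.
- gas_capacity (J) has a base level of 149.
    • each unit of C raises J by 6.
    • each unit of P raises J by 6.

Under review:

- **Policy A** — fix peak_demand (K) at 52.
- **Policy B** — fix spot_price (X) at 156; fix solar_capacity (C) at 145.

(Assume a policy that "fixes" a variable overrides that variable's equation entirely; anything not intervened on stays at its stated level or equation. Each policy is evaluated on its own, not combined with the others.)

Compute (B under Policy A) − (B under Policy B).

9397

Policy A (K := 52):
  Y = 8
  C = 27 + 3·8 = 51
  K = 52
  P = 79 + 6·8 − 2·51 − 5·52 = -235
  X = 193 − (-235) = 428
  B = 170 − 5·(-235) − 4·428 = -367
Policy B (X := 156, C := 145):
  Y = 8
  C = 145
  K = 175 − 4·145 = -405
  P = 79 + 6·8 − 2·145 − 5·(-405) = 1862
  X = 156
  B = 170 − 5·1862 − 4·156 = -9764
B: -367 − (-9764) = 9397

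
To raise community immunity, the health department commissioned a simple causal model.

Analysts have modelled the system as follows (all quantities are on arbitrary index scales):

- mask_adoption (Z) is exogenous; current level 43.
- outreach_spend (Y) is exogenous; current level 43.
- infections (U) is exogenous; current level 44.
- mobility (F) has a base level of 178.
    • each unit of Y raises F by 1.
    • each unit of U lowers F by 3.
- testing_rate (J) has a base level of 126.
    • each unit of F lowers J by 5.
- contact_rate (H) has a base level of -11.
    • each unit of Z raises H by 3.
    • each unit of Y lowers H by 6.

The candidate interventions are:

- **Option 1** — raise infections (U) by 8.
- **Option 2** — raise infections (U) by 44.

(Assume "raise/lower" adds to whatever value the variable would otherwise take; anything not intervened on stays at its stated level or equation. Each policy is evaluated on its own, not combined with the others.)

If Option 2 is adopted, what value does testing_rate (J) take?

341

Option 2 (U + 44):
  Y = 43
  U = 44 + 44 = 88
  F = 178 + 43 − 3·88 = -43
  J = 126 − 5·(-43) = 341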